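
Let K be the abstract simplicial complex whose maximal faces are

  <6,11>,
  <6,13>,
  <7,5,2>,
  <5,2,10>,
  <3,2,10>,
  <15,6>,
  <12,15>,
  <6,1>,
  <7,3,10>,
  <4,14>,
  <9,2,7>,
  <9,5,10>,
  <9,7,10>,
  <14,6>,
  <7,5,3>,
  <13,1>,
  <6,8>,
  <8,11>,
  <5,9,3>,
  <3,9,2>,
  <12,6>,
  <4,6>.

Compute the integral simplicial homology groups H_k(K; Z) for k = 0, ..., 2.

We work with the vertex ordering 1 < 2 < 3 < 4 < 5 < 6 < 7 < 8 < 9 < 10 < 11 < 12 < 13 < 14 < 15. The simplices of K, each written with vertices in increasing order, are:

  0-simplices (15): [1], [2], [3], [4], [5], [6], [7], [8], [9], [10], [11], [12], [13], [14], [15]
  1-simplices (27): (27 of them)
  2-simplices (10): [2,3,9], [2,3,10], [2,5,7], [2,5,10], [2,7,9], [3,5,7], [3,5,9], [3,7,10], [5,9,10], [7,9,10]

Hence C_0 ≅ Z^15, C_1 ≅ Z^27, C_2 ≅ Z^10.

Boundary ∂_1: C_1 → C_0 maps an edge to its endpoints' difference, ∂[p,q] = q − p.
This gives a 15×27 integer matrix of rank 13; reducing to Smith normal form yields diagonal entries (1,1,1,1,1,1,1,1,1,1,1,1,1).

Boundary ∂_2: C_2 → C_1 maps a triangle to the signed sum of its edges. For instance
  ∂[5,9,10] = [9,10] − [5,10] + [5,9],
  ∂[2,7,9] = [7,9] − [2,9] + [2,7].
As a 27×10 matrix over Z this has rank 10, with invariant factors (1,1,1,1,1,1,1,1,1,2).

Computing H_k = (kernel of ∂_k) / (image of ∂_{k+1}):

  H_0: rank C_0 − rank ∂_1 = 15 − 13 = 2, and the invariant factors of ∂_1 are all 1, so H_0 ≅ Z^2.
  H_1: rank ker ∂_1 − rank ∂_2 = (27 − 13) − 10 = 4, and ∂_2 has invariant factor 2 > 1, so H_1 ≅ Z^4 ⊕ Z/2.
  H_2: rank ker ∂_2 − rank ∂_3 = (10 − 10) − 0 = 0, and there is no ∂_3, so H_2 ≅ 0.

H_0 = Z^2,  H_1 = Z^4 ⊕ Z/2,  H_2 = 0.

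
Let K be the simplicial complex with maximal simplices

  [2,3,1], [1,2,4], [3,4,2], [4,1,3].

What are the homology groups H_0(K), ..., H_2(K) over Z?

Take the total order 1 < 2 < 3 < 4 on the vertex set. Then K (dimension 2) consists of the simplices:

  0-simplices (4): [1], [2], [3], [4]
  1-simplices (6): [1,2], [1,3], [1,4], [2,3], [2,4], [3,4]
  2-simplices (4): [1,2,3], [1,2,4], [1,3,4], [2,3,4]

Hence C_0 ≅ Z^4, C_1 ≅ Z^6, C_2 ≅ Z^4.

Boundary ∂_1: C_1 → C_0 sends each edge [p,q] (with p < q) to q − p.
As a 4×6 matrix over Z this has rank 3, with invariant factors (1,1,1).

Boundary ∂_2: C_2 → C_1 acts by ∂[p,q,r] = [q,r] − [p,r] + [p,q]. For instance
  ∂[1,3,4] = [3,4] − [1,4] + [1,3],
  ∂[1,2,3] = [2,3] − [1,3] + [1,2].
This gives a 6×4 integer matrix of rank 3; reducing to Smith normal form yields diagonal entries (1,1,1).

From H_k ≅ ker(∂_k) / im(∂_{k+1}) we obtain:

  H_0: rank C_0 − rank ∂_1 = 4 − 3 = 1, and the invariant factors of ∂_1 are all 1, so H_0 = Z.
  H_1: rank ker ∂_1 − rank ∂_2 = (6 − 3) − 3 = 0, and the invariant factors of ∂_2 are all 1, so H_1 = 0.
  H_2: rank ker ∂_2 − rank ∂_3 = (4 − 3) − 0 = 1, and there is no ∂_3, so H_2 = Z.

As a check, the Euler characteristic is 4 − 6 + 4 = 2, which agrees with 1 − 0 + 1 = 2.

H_0 ≅ Z,  H_1 = 0,  H_2 ≅ Z.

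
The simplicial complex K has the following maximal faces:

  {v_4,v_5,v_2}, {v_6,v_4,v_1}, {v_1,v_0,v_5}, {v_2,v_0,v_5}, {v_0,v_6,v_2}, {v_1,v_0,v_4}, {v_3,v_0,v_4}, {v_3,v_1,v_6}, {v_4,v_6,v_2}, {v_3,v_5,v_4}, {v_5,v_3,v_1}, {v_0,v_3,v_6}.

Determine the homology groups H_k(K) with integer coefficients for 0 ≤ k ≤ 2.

Take the total order v_0 < v_1 < v_2 < v_3 < v_4 < v_5 < v_6 on the vertex set. Then K (dimension 2) consists of the simplices:

  0-simplices (7): [v_0], [v_1], [v_2], [v_3], [v_4], [v_5], [v_6]
  1-simplices (18): (18 of them)
  2-simplices (12): (12 of them)

Hence C_0 ≅ Z^7, C_1 ≅ Z^18, C_2 ≅ Z^12.

∂_1: C_1 → C_0 is given by ∂[p,q] = [q] − [p]. For instance
  ∂[v_1,v_5] = [v_5] − [v_1].
This gives a 7×18 integer matrix of rank 6; reducing to Smith normal form yields diagonal entries (1,1,1,1,1,1).

Boundary ∂_2: C_2 → C_1 maps a triangle to the signed sum of its edges. For instance
  ∂[v_1,v_4,v_6] = [v_4,v_6] − [v_1,v_6] + [v_1,v_4],
  ∂[v_0,v_1,v_5] = [v_1,v_5] − [v_0,v_5] + [v_0,v_1].
The 18×12 boundary matrix has rank 12 and Smith normal form diag(1,1,1,1,1,1,1,1,1,1,1,2).

From H_k ≅ ker(∂_k) / im(∂_{k+1}) we obtain:

  H_0: rank C_0 − rank ∂_1 = 7 − 6 = 1, and the invariant factors of ∂_1 are all 1, so H_0 = Z.
  H_1: rank ker ∂_1 − rank ∂_2 = (18 − 6) − 12 = 0, and ∂_2 has invariant factor 2 > 1, so H_1 = Z/2.
  H_2: rank ker ∂_2 − rank ∂_3 = (12 − 12) − 0 = 0, and there is no ∂_3, so H_2 = 0.

(K is a triangulation of the real projective plane RP^2.)

H_0 = Z,  H_1 = Z/2,  H_2 = 0.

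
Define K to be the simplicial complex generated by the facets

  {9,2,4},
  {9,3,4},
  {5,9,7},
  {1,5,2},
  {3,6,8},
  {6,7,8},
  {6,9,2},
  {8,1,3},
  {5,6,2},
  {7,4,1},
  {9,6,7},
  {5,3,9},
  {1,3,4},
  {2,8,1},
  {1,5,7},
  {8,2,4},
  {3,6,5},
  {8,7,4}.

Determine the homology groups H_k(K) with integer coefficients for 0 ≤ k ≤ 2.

H_0 ≅ Z,  H_1 ≅ Z ⊕ Z_2,  H_2 = 0.

Take the total order 1 < 2 < 3 < 4 < 5 < 6 < 7 < 8 < 9 on the vertex set. Then K (dimension 2) consists of the simplices:

  0-simplices (9): [1], [2], [3], [4], [5], [6], [7], [8], [9]
  1-simplices (27): (27 of them)
  2-simplices (18): [1,2,5], [1,2,8], [1,3,4], [1,3,8], [1,4,7], [1,5,7], [2,4,8], [2,4,9], [2,5,6], [2,6,9], [3,4,9], [3,5,6], [3,5,9], [3,6,8], [4,7,8], [5,7,9], [6,7,8], [6,7,9]

so the chain groups are C_0 ≅ Z^9, C_1 ≅ Z^27, C_2 ≅ Z^18.

The boundary map ∂_1: C_1 → C_0 sends each edge [p,q] (with p < q) to q − p.
The 9×27 boundary matrix has rank 8 and Smith normal form diag(1,1,1,1,1,1,1,1).

∂_2: C_2 → C_1 maps a triangle to the signed sum of its edges. For instance
  ∂[3,6,8] = [6,8] − [3,8] + [3,6],
  ∂[1,2,5] = [2,5] − [1,5] + [1,2].
This gives a 27×18 integer matrix of rank 18; reducing to Smith normal form yields diagonal entries (1,1,1,1,1,1,1,1,1,1,1,1,1,1,1,1,1,2).

From H_k ≅ ker(∂_k) / im(∂_{k+1}) we obtain:

  H_0: rank C_0 − rank ∂_1 = 9 − 8 = 1, and the invariant factors of ∂_1 are all 1, so H_0 ≅ Z.
  H_1: rank ker ∂_1 − rank ∂_2 = (27 − 8) − 18 = 1, and ∂_2 has invariant factor 2 > 1, so H_1 ≅ Z ⊕ Z_2.
  H_2: rank ker ∂_2 − rank ∂_3 = (18 − 18) − 0 = 0, and there is no ∂_3, so H_2 ≅ 0.

As a check, the Euler characteristic is 9 − 27 + 18 = 0, which agrees with 1 − 1 + 0 = 0.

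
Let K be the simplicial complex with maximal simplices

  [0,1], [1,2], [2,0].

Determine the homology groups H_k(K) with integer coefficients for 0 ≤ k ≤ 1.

We work with the vertex ordering 0 < 1 < 2. The simplices of K, each written with vertices in increasing order, are:

  0-simplices (3): [0], [1], [2]
  1-simplices (3): [0,1], [0,2], [1,2]

Hence C_0 ≅ Z^3, C_1 ≅ Z^3.

Boundary ∂_1: C_1 → C_0 maps an edge to its endpoints' difference, ∂[p,q] = q − p.
The resulting 3×3 matrix has rank 2, and its Smith normal form has invariant factors (1,1).

From H_k ≅ ker(∂_k) / im(∂_{k+1}) we obtain:

  H_0: rank C_0 − rank ∂_1 = 3 − 2 = 1, and the invariant factors of ∂_1 are all 1, so H_0 = Z.
  H_1: rank ker ∂_1 − rank ∂_2 = (3 − 2) − 0 = 1, and there is no ∂_2, so H_1 = Z.

(K is a triangulation of the circle S^1.)

H_0 ≅ Z,  H_1 ≅ Z.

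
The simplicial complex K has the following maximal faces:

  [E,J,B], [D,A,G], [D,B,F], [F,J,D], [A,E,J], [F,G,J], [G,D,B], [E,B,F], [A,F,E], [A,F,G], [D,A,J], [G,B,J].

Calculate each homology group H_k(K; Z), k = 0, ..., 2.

H_0 ≅ Z,  H_1 ≅ Z/2,  H_2 = 0.

We work with the vertex ordering A < B < D < E < F < G < J. The simplices of K, each written with vertices in increasing order, are:

  0-simplices (7): A, B, D, E, F, G, J
  1-simplices (18): AD, AE, AF, AG, AJ, BD, BE, BF, BG, BJ, DF, DG, DJ, EF, EJ, FG, FJ, GJ
  2-simplices (12): ADG, ADJ, AEF, AEJ, AFG, BDF, BDG, BEF, BEJ, BGJ, DFJ, FGJ

giving chain groups C_0 ≅ Z^7, C_1 ≅ Z^18, C_2 ≅ Z^12.

The boundary map ∂_1: C_1 → C_0 maps an edge to its endpoints' difference, ∂[p,q] = q − p.
This gives a 7×18 integer matrix of rank 6; reducing to Smith normal form yields diagonal entries (1,1,1,1,1,1).

Boundary ∂_2: C_2 → C_1 maps a triangle to the signed sum of its edges. For instance
  ∂BGJ = GJ − BJ + BG,
  ∂AEF = EF − AF + AE.
The resulting 18×12 matrix has rank 12, and its Smith normal form has invariant factors (1,1,1,1,1,1,1,1,1,1,1,2).

Reading off H_k = ker ∂_k / im ∂_{k+1}:

  H_0: rank C_0 − rank ∂_1 = 7 − 6 = 1, and the invariant factors of ∂_1 are all 1, so H_0 = Z.
  H_1: rank ker ∂_1 − rank ∂_2 = (18 − 6) − 12 = 0, and ∂_2 has invariant factor 2 > 1, so H_1 = Z/2.
  H_2: rank ker ∂_2 − rank ∂_3 = (12 − 12) − 0 = 0, and there is no ∂_3, so H_2 = 0.

As a check, the Euler characteristic is 7 − 18 + 12 = 1, which agrees with 1 − 0 + 0 = 1.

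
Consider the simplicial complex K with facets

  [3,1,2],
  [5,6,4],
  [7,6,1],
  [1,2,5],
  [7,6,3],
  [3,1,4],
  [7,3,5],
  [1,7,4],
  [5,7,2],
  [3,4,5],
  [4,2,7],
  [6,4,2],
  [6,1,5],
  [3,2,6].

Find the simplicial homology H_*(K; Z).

H_0 = Z,  H_1 = Z^2,  H_2 = Z.

Take the total order 1 < 2 < 3 < 4 < 5 < 6 < 7 on the vertex set. Then K (dimension 2) consists of the simplices:

  0-simplices (7): [1], [2], [3], [4], [5], [6], [7]
  1-simplices (21): [1,2], [1,3], [1,4], [1,5], [1,6], [1,7], [2,3], [2,4], [2,5], [2,6], [2,7], [3,4], [3,5], [3,6], [3,7], [4,5], [4,6], [4,7], [5,6], [5,7], [6,7]
  2-simplices (14): [1,2,3], [1,2,5], [1,3,4], [1,4,7], [1,5,6], [1,6,7], [2,3,6], [2,4,6], [2,4,7], [2,5,7], [3,4,5], [3,5,7], [3,6,7], [4,5,6]

giving chain groups C_0 ≅ Z^7, C_1 ≅ Z^21, C_2 ≅ Z^14.

∂_1: C_1 → C_0 maps an edge to its endpoints' difference, ∂[p,q] = q − p.
The 7×21 boundary matrix has rank 6 and Smith normal form diag(1,1,1,1,1,1).

∂_2: C_2 → C_1 sends each 2-simplex [p,q,r] to [q,r] − [p,r] + [p,q]. For instance
  ∂[2,4,7] = [4,7] − [2,7] + [2,4],
  ∂[2,5,7] = [5,7] − [2,7] + [2,5].
This gives a 21×14 integer matrix of rank 13; reducing to Smith normal form yields diagonal entries (1,1,1,1,1,1,1,1,1,1,1,1,1).

From H_k ≅ ker(∂_k) / im(∂_{k+1}) we obtain:

  H_0: rank C_0 − rank ∂_1 = 7 − 6 = 1, and the invariant factors of ∂_1 are all 1, so H_0 ≅ Z.
  H_1: rank ker ∂_1 − rank ∂_2 = (21 − 6) − 13 = 2, and the invariant factors of ∂_2 are all 1, so H_1 ≅ Z^2.
  H_2: rank ker ∂_2 − rank ∂_3 = (14 − 13) − 0 = 1, and there is no ∂_3, so H_2 ≅ Z.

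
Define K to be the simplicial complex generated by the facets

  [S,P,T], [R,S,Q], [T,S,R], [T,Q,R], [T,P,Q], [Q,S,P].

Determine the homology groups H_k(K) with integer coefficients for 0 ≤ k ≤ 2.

H_0 = Z,  H_1 = 0,  H_2 = Z.

Order the vertices as P < Q < R < S < T. Listing each simplex with vertices in this order, K has dimension 2 with simplices:

  0-simplices (5): P, Q, R, S, T
  1-simplices (9): PQ, PS, PT, QR, QS, QT, RS, RT, ST
  2-simplices (6): PQS, PQT, PST, QRS, QRT, RST

giving chain groups C_0 ≅ Z^5, C_1 ≅ Z^9, C_2 ≅ Z^6.

∂_1: C_1 → C_0 sends each edge [p,q] (with p < q) to q − p.
The 5×9 boundary matrix has rank 4 and Smith normal form diag(1,1,1,1).

The boundary map ∂_2: C_2 → C_1 maps a triangle to the signed sum of its edges. For instance
  ∂PQT = QT − PT + PQ,
  ∂QRT = RT − QT + QR.
The resulting 9×6 matrix has rank 5, and its Smith normal form has invariant factors (1,1,1,1,1).

Computing H_k = (kernel of ∂_k) / (image of ∂_{k+1}):

  H_0: rank C_0 − rank ∂_1 = 5 − 4 = 1, and the invariant factors of ∂_1 are all 1, so H_0 ≅ Z.
  H_1: rank ker ∂_1 − rank ∂_2 = (9 − 4) − 5 = 0, and the invariant factors of ∂_2 are all 1, so H_1 ≅ 0.
  H_2: rank ker ∂_2 − rank ∂_3 = (6 − 5) − 0 = 1, and there is no ∂_3, so H_2 ≅ Z.

As a check, the Euler characteristic is 5 − 9 + 6 = 2, which agrees with 1 − 0 + 1 = 2.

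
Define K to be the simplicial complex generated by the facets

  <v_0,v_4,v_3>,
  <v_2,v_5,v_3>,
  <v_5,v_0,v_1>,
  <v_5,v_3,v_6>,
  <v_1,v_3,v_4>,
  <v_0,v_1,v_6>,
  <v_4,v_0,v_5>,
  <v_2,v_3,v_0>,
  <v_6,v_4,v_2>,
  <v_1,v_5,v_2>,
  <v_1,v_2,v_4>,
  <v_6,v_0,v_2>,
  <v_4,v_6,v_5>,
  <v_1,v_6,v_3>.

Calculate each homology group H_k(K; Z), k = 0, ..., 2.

H_0 = Z,  H_1 = Z^2,  H_2 = Z.

Take the total order v_0 < v_1 < v_2 < v_3 < v_4 < v_5 < v_6 on the vertex set. Then K (dimension 2) consists of the simplices:

  0-simplices (7): [v_0], [v_1], [v_2], [v_3], [v_4], [v_5], [v_6]
  1-simplices (21): (21 of them)
  2-simplices (14): (14 of them)

giving chain groups C_0 ≅ Z^7, C_1 ≅ Z^21, C_2 ≅ Z^14.

∂_1: C_1 → C_0 maps an edge to its endpoints' difference, ∂[p,q] = q − p. For instance
  ∂[v_1,v_2] = [v_2] − [v_1].
This gives a 7×21 integer matrix of rank 6; reducing to Smith normal form yields diagonal entries (1,1,1,1,1,1).

Boundary ∂_2: C_2 → C_1 maps a triangle to the signed sum of its edges. For instance
  ∂[v_1,v_2,v_4] = [v_2,v_4] − [v_1,v_4] + [v_1,v_2],
  ∂[v_2,v_3,v_5] = [v_3,v_5] − [v_2,v_5] + [v_2,v_3].
As a 21×14 matrix over Z this has rank 13, with invariant factors (1,1,1,1,1,1,1,1,1,1,1,1,1).

Reading off H_k = ker ∂_k / im ∂_{k+1}:

  H_0: rank C_0 − rank ∂_1 = 7 − 6 = 1, and the invariant factors of ∂_1 are all 1, so H_0 = Z.
  H_1: rank ker ∂_1 − rank ∂_2 = (21 − 6) − 13 = 2, and the invariant factors of ∂_2 are all 1, so H_1 = Z^2.
  H_2: rank ker ∂_2 − rank ∂_3 = (14 − 13) − 0 = 1, and there is no ∂_3, so H_2 = Z.

(K is a triangulation of the torus T^2.)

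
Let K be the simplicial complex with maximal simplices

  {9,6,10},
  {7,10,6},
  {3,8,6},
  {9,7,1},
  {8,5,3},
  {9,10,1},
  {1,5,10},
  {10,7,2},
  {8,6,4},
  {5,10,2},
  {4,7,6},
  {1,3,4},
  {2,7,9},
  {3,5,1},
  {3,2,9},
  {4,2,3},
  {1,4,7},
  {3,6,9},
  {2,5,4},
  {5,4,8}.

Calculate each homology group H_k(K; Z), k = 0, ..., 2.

K has 10 vertices, 30 edges, 20 triangles.
rank ∂_0 = 0, rank ∂_1 = 9 ⇒ b_0 = 10 − 0 − 9 = 1; all invariant factors of ∂_1 are 1 so no torsion. So H_0 = Z.
rank ∂_1 = 9, rank ∂_2 = 20 ⇒ b_1 = 30 − 9 − 20 = 1; ∂_2 has invariant factor(s) [2] giving torsion. So H_1 = Z ⊕ Z/2Z.
rank ∂_2 = 20, rank ∂_3 = 0 ⇒ b_2 = 20 − 20 − 0 = 0. So H_2 = 0.

H_0 ≅ Z,  H_1 ≅ Z ⊕ Z/2Z,  H_2 = 0.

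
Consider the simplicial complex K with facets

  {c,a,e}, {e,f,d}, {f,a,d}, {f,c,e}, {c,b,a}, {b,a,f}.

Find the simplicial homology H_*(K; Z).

H_0 ≅ Z,  H_1 ≅ Z,  H_2 = 0.

Take the total order a < b < c < d < e < f on the vertex set. Then K (dimension 2) consists of the simplices:

  0-simplices (6): a, b, c, d, e, f
  1-simplices (12): ab, ac, ad, ae, af, bc, bf, ce, cf, de, df, ef
  2-simplices (6): abc, abf, ace, adf, cef, def

so the chain groups are C_0 ≅ Z^6, C_1 ≅ Z^12, C_2 ≅ Z^6.

The boundary map ∂_1: C_1 → C_0 sends each edge [p,q] (with p < q) to q − p. For instance
  ∂af = f − a.
This gives a 6×12 integer matrix of rank 5; reducing to Smith normal form yields diagonal entries (1,1,1,1,1).

Boundary ∂_2: C_2 → C_1 maps a triangle to the signed sum of its edges. For instance
  ∂def = ef − df + de,
  ∂adf = df − af + ad.
This gives a 12×6 integer matrix of rank 6; reducing to Smith normal form yields diagonal entries (1,1,1,1,1,1).

Computing H_k = (kernel of ∂_k) / (image of ∂_{k+1}):

  H_0: rank C_0 − rank ∂_1 = 6 − 5 = 1, and the invariant factors of ∂_1 are all 1, so H_0 ≅ Z.
  H_1: rank ker ∂_1 − rank ∂_2 = (12 − 5) − 6 = 1, and the invariant factors of ∂_2 are all 1, so H_1 ≅ Z.
  H_2: rank ker ∂_2 − rank ∂_3 = (6 − 6) − 0 = 0, and there is no ∂_3, so H_2 ≅ 0.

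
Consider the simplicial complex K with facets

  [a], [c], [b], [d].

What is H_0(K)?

We work with the vertex ordering a < b < c < d. The simplices of K, each written with vertices in increasing order, are:

  0-simplices (4): a, b, c, d

Hence C_0 ≅ Z^4.

Now H_k = ker ∂_k / im ∂_{k+1}, so:

  H_0: rank C_0 − rank ∂_1 = 4 − 0 = 4, and there is no ∂_1, so H_0 = Z^4.

H_0 = Z^4.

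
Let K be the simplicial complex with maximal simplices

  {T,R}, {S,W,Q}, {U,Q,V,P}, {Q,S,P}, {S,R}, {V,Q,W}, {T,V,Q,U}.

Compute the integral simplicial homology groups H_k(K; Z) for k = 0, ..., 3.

K has 8 vertices, 16 edges, 10 triangles, 2 3-simplices.
rank ∂_0 = 0, rank ∂_1 = 7 ⇒ b_0 = 8 − 0 − 7 = 1; all invariant factors of ∂_1 are 1 so no torsion. So H_0 ≅ Z.
rank ∂_1 = 7, rank ∂_2 = 8 ⇒ b_1 = 16 − 7 − 8 = 1; all invariant factors of ∂_2 are 1 so no torsion. So H_1 ≅ Z.
rank ∂_2 = 8, rank ∂_3 = 2 ⇒ b_2 = 10 − 8 − 2 = 0; all invariant factors of ∂_3 are 1 so no torsion. So H_2 ≅ 0.
rank ∂_3 = 2, rank ∂_4 = 0 ⇒ b_3 = 2 − 2 − 0 = 0. So H_3 ≅ 0.

H_0 = Z,  H_1 = Z,  H_2 = 0,  H_3 = 0.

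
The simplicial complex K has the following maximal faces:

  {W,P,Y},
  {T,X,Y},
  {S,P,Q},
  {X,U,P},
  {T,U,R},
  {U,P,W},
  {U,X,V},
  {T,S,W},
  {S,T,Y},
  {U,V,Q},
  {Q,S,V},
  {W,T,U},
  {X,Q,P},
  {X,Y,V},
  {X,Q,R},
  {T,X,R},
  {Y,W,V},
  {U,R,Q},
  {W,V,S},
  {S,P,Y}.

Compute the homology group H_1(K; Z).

H_1 = Z ⊕ Z/2.

Fix the vertex order P < Q < R < S < T < U < V < W < X < Y and write every simplex with vertices in increasing order. Then dim K = 2 and the simplices of K are:

  0-simplices (10): P, Q, R, S, T, U, V, W, X, Y
  1-simplices (30): PQ, PS, PU, PW, PX, PY, QR, QS, QU, QV, QX, RT, RU, RX, ST, SV, SW, SY, TU, TW, TX, TY, UV, UW, UX, VW, VX, VY, WY, XY
  2-simplices (20): PQS, PQX, PSY, PUW, PUX, PWY, QRU, QRX, QSV, QUV, RTU, RTX, STW, STY, SVW, TUW, TXY, UVX, VWY, VXY

Hence C_0 ≅ Z^10, C_1 ≅ Z^30, C_2 ≅ Z^20.

∂_1: C_1 → C_0 maps an edge to its endpoints' difference, ∂[p,q] = q − p. For instance
  ∂RX = X − R.
The resulting 10×30 matrix has rank 9, and its Smith normal form has invariant factors (1,1,1,1,1,1,1,1,1).

The boundary map ∂_2: C_2 → C_1 sends each 2-simplex [p,q,r] to [q,r] − [p,r] + [p,q]. For instance
  ∂TUW = UW − TW + TU,
  ∂QSV = SV − QV + QS.
The resulting 30×20 matrix has rank 20, and its Smith normal form has invariant factors (1,1,1,1,1,1,1,1,1,1,1,1,1,1,1,1,1,1,1,2).

Reading off H_k = ker ∂_k / im ∂_{k+1}:

  H_1: rank ker ∂_1 − rank ∂_2 = (30 − 9) − 20 = 1, and ∂_2 has invariant factor 2 > 1, so H_1 ≅ Z ⊕ Z/2.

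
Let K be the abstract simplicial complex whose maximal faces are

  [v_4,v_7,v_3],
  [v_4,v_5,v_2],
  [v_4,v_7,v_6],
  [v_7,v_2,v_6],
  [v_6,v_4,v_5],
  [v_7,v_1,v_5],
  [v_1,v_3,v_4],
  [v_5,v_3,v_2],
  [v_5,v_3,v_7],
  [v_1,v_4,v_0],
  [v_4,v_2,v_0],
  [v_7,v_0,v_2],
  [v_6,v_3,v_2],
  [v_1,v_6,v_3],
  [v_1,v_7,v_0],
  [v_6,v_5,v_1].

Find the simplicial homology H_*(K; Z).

We work with the vertex ordering v_0 < v_1 < v_2 < v_3 < v_4 < v_5 < v_6 < v_7. The simplices of K, each written with vertices in increasing order, are:

  0-simplices (8): [v_0], [v_1], [v_2], [v_3], [v_4], [v_5], [v_6], [v_7]
  1-simplices (24): (24 of them)
  2-simplices (16): (16 of them)

Hence C_0 ≅ Z^8, C_1 ≅ Z^24, C_2 ≅ Z^16.

The boundary map ∂_1: C_1 → C_0 maps an edge to its endpoints' difference, ∂[p,q] = q − p.
As a 8×24 matrix over Z this has rank 7, with invariant factors (1,1,1,1,1,1,1).

The boundary map ∂_2: C_2 → C_1 maps a triangle to the signed sum of its edges. For instance
  ∂[v_0,v_1,v_7] = [v_1,v_7] − [v_0,v_7] + [v_0,v_1],
  ∂[v_0,v_2,v_4] = [v_2,v_4] − [v_0,v_4] + [v_0,v_2].
As a 24×16 matrix over Z this has rank 15, with invariant factors (1,1,1,1,1,1,1,1,1,1,1,1,1,1,1).

Reading off H_k = ker ∂_k / im ∂_{k+1}:

  H_0: rank C_0 − rank ∂_1 = 8 − 7 = 1, and the invariant factors of ∂_1 are all 1, so H_0 ≅ Z.
  H_1: rank ker ∂_1 − rank ∂_2 = (24 − 7) − 15 = 2, and the invariant factors of ∂_2 are all 1, so H_1 ≅ Z^2.
  H_2: rank ker ∂_2 − rank ∂_3 = (16 − 15) − 0 = 1, and there is no ∂_3, so H_2 ≅ Z.

As a check, the Euler characteristic is 8 − 24 + 16 = 0, which agrees with 1 − 2 + 1 = 0.
(K is a triangulation of the torus T^2.)

H_0 ≅ Z,  H_1 ≅ Z^2,  H_2 ≅ Z.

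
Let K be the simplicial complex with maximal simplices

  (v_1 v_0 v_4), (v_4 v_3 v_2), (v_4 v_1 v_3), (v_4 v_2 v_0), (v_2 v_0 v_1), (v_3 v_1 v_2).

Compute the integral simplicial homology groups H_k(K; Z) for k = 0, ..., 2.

H_0 ≅ Z,  H_1 = 0,  H_2 ≅ Z.

Fix the vertex order v_0 < v_1 < v_2 < v_3 < v_4 and write every simplex with vertices in increasing order. Then dim K = 2 and the simplices of K are:

  0-simplices (5): [v_0], [v_1], [v_2], [v_3], [v_4]
  1-simplices (9): [v_0,v_1], [v_0,v_2], [v_0,v_4], [v_1,v_2], [v_1,v_3], [v_1,v_4], [v_2,v_3], [v_2,v_4], [v_3,v_4]
  2-simplices (6): [v_0,v_1,v_2], [v_0,v_1,v_4], [v_0,v_2,v_4], [v_1,v_2,v_3], [v_1,v_3,v_4], [v_2,v_3,v_4]

so the chain groups are C_0 ≅ Z^5, C_1 ≅ Z^9, C_2 ≅ Z^6.

∂_1: C_1 → C_0 is given by ∂[p,q] = [q] − [p]. For instance
  ∂[v_0,v_4] = [v_4] − [v_0].
This gives a 5×9 integer matrix of rank 4; reducing to Smith normal form yields diagonal entries (1,1,1,1).

∂_2: C_2 → C_1 acts by ∂[p,q,r] = [q,r] − [p,r] + [p,q]. For instance
  ∂[v_0,v_2,v_4] = [v_2,v_4] − [v_0,v_4] + [v_0,v_2],
  ∂[v_1,v_3,v_4] = [v_3,v_4] − [v_1,v_4] + [v_1,v_3].
The resulting 9×6 matrix has rank 5, and its Smith normal form has invariant factors (1,1,1,1,1).

Reading off H_k = ker ∂_k / im ∂_{k+1}:

  H_0: rank C_0 − rank ∂_1 = 5 − 4 = 1, and the invariant factors of ∂_1 are all 1, so H_0 = Z.
  H_1: rank ker ∂_1 − rank ∂_2 = (9 − 4) − 5 = 0, and the invariant factors of ∂_2 are all 1, so H_1 = 0.
  H_2: rank ker ∂_2 − rank ∂_3 = (6 − 5) − 0 = 1, and there is no ∂_3, so H_2 = Z.

(K is a triangulation of the 2-sphere S^2.)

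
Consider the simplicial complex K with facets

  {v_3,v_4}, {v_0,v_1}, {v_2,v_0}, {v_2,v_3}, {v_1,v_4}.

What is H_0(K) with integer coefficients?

Fix the vertex order v_0 < v_1 < v_2 < v_3 < v_4 and write every simplex with vertices in increasing order. Then dim K = 1 and the simplices of K are:

  0-simplices (5): [v_0], [v_1], [v_2], [v_3], [v_4]
  1-simplices (5): [v_0,v_1], [v_0,v_2], [v_1,v_4], [v_2,v_3], [v_3,v_4]

so the chain groups are C_0 ≅ Z^5, C_1 ≅ Z^5.

Boundary ∂_1: C_1 → C_0 is given by ∂[p,q] = [q] − [p]. For instance
  ∂[v_1,v_4] = [v_4] − [v_1].
This gives a 5×5 integer matrix of rank 4; reducing to Smith normal form yields diagonal entries (1,1,1,1).

From H_k ≅ ker(∂_k) / im(∂_{k+1}) we obtain:

  H_0: rank C_0 − rank ∂_1 = 5 − 4 = 1, and the invariant factors of ∂_1 are all 1, so H_0 ≅ Z.

H_0 ≅ Z.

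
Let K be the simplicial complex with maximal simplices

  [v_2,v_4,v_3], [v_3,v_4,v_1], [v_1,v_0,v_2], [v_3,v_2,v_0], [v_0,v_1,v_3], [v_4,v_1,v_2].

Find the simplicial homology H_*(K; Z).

H_0 = Z,  H_1 = 0,  H_2 = Z.

Take the total order v_0 < v_1 < v_2 < v_3 < v_4 on the vertex set. Then K (dimension 2) consists of the simplices:

  0-simplices (5): [v_0], [v_1], [v_2], [v_3], [v_4]
  1-simplices (9): [v_0,v_1], [v_0,v_2], [v_0,v_3], [v_1,v_2], [v_1,v_3], [v_1,v_4], [v_2,v_3], [v_2,v_4], [v_3,v_4]
  2-simplices (6): [v_0,v_1,v_2], [v_0,v_1,v_3], [v_0,v_2,v_3], [v_1,v_2,v_4], [v_1,v_3,v_4], [v_2,v_3,v_4]

so the chain groups are C_0 ≅ Z^5, C_1 ≅ Z^9, C_2 ≅ Z^6.

The boundary map ∂_1: C_1 → C_0 maps an edge to its endpoints' difference, ∂[p,q] = q − p.
As a 5×9 matrix over Z this has rank 4, with invariant factors (1,1,1,1).

Boundary ∂_2: C_2 → C_1 acts by ∂[p,q,r] = [q,r] − [p,r] + [p,q]. For instance
  ∂[v_1,v_3,v_4] = [v_3,v_4] − [v_1,v_4] + [v_1,v_3],
  ∂[v_0,v_2,v_3] = [v_2,v_3] − [v_0,v_3] + [v_0,v_2].
As a 9×6 matrix over Z this has rank 5, with invariant factors (1,1,1,1,1).

From H_k ≅ ker(∂_k) / im(∂_{k+1}) we obtain:

  H_0: rank C_0 − rank ∂_1 = 5 − 4 = 1, and the invariant factors of ∂_1 are all 1, so H_0 ≅ Z.
  H_1: rank ker ∂_1 − rank ∂_2 = (9 − 4) − 5 = 0, and the invariant factors of ∂_2 are all 1, so H_1 ≅ 0.
  H_2: rank ker ∂_2 − rank ∂_3 = (6 − 5) − 0 = 1, and there is no ∂_3, so H_2 ≅ Z.

(K is a triangulation of the 2-sphere S^2.)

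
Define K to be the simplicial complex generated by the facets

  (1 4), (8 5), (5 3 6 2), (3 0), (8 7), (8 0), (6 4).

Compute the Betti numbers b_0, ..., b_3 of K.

b_0 = 1, b_1 = 1, b_2 = 0, b_3 = 0.

K has 9 vertices, 12 edges, 4 triangles, 1 3-simplex.
rank ∂_0 = 0, rank ∂_1 = 8 ⇒ b_0 = 9 − 0 − 8 = 1; all invariant factors of ∂_1 are 1 so no torsion. So H_0 = Z.
rank ∂_1 = 8, rank ∂_2 = 3 ⇒ b_1 = 12 − 8 − 3 = 1; all invariant factors of ∂_2 are 1 so no torsion. So H_1 = Z.
rank ∂_2 = 3, rank ∂_3 = 1 ⇒ b_2 = 4 − 3 − 1 = 0; all invariant factors of ∂_3 are 1 so no torsion. So H_2 = 0.
rank ∂_3 = 1, rank ∂_4 = 0 ⇒ b_3 = 1 − 1 − 0 = 0. So H_3 = 0.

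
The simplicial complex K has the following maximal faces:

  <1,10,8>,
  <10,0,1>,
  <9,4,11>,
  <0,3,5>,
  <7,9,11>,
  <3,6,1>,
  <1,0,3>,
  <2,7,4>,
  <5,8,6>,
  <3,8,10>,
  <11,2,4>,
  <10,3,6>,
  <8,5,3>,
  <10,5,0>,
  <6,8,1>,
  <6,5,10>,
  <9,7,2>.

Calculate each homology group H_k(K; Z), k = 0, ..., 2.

H_0 = Z^2,  H_1 = Z ⊕ Z/2,  H_2 = 0.

Fix the vertex order 0 < 1 < 2 < 3 < 4 < 5 < 6 < 7 < 8 < 9 < 10 < 11 and write every simplex with vertices in increasing order. Then dim K = 2 and the simplices of K are:

  0-simplices (12): [0], [1], [2], [3], [4], [5], [6], [7], [8], [9], [10], [11]
  1-simplices (28): (28 of them)
  2-simplices (17): [0,1,3], [0,1,10], [0,3,5], [0,5,10], [1,3,6], [1,6,8], [1,8,10], [2,4,7], [2,4,11], [2,7,9], [3,5,8], [3,6,10], [3,8,10], [4,9,11], [5,6,8], [5,6,10], [7,9,11]

Hence C_0 ≅ Z^12, C_1 ≅ Z^28, C_2 ≅ Z^17.

∂_1: C_1 → C_0 sends each edge [p,q] (with p < q) to q − p. For instance
  ∂[9,11] = [11] − [9].
The resulting 12×28 matrix has rank 10, and its Smith normal form has invariant factors (1,1,1,1,1,1,1,1,1,1).

The boundary map ∂_2: C_2 → C_1 sends each 2-simplex [p,q,r] to [q,r] − [p,r] + [p,q]. For instance
  ∂[2,7,9] = [7,9] − [2,9] + [2,7],
  ∂[1,8,10] = [8,10] − [1,10] + [1,8].
This gives a 28×17 integer matrix of rank 17; reducing to Smith normal form yields diagonal entries (1,1,1,1,1,1,1,1,1,1,1,1,1,1,1,1,2).

Reading off H_k = ker ∂_k / im ∂_{k+1}:

  H_0: rank C_0 − rank ∂_1 = 12 − 10 = 2, and the invariant factors of ∂_1 are all 1, so H_0 ≅ Z^2.
  H_1: rank ker ∂_1 − rank ∂_2 = (28 − 10) − 17 = 1, and ∂_2 has invariant factor 2 > 1, so H_1 ≅ Z ⊕ Z/2.
  H_2: rank ker ∂_2 − rank ∂_3 = (17 − 17) − 0 = 0, and there is no ∂_3, so H_2 ≅ 0.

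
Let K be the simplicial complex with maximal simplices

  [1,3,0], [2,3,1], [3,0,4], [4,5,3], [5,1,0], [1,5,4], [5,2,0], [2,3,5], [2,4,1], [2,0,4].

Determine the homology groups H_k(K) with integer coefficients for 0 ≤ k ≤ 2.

H_0 = Z,  H_1 = Z/2,  H_2 = 0.

K has 6 vertices, 15 edges, 10 triangles.
rank ∂_0 = 0, rank ∂_1 = 5 ⇒ b_0 = 6 − 0 − 5 = 1; all invariant factors of ∂_1 are 1 so no torsion. So H_0 = Z.
rank ∂_1 = 5, rank ∂_2 = 10 ⇒ b_1 = 15 − 5 − 10 = 0; ∂_2 has invariant factor(s) [2] giving torsion. So H_1 = Z/2.
rank ∂_2 = 10, rank ∂_3 = 0 ⇒ b_2 = 10 − 10 − 0 = 0. So H_2 = 0.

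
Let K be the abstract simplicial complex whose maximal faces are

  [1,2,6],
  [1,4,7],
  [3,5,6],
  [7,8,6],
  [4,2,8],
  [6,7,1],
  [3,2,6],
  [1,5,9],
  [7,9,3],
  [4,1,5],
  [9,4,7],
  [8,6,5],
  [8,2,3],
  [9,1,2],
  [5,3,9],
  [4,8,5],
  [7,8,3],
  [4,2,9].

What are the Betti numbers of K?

Fix the vertex order 1 < 2 < 3 < 4 < 5 < 6 < 7 < 8 < 9 and write every simplex with vertices in increasing order. Then dim K = 2 and the simplices of K are:

  0-simplices (9): [1], [2], [3], [4], [5], [6], [7], [8], [9]
  1-simplices (27): (27 of them)
  2-simplices (18): [1,2,6], [1,2,9], [1,4,5], [1,4,7], [1,5,9], [1,6,7], [2,3,6], [2,3,8], [2,4,8], [2,4,9], [3,5,6], [3,5,9], [3,7,8], [3,7,9], [4,5,8], [4,7,9], [5,6,8], [6,7,8]

giving chain groups C_0 ≅ Z^9, C_1 ≅ Z^27, C_2 ≅ Z^18.

∂_1: C_1 → C_0 sends each edge [p,q] (with p < q) to q − p.
As a 9×27 matrix over Z this has rank 8, with invariant factors (1,1,1,1,1,1,1,1).

Boundary ∂_2: C_2 → C_1 acts by ∂[p,q,r] = [q,r] − [p,r] + [p,q]. For instance
  ∂[4,5,8] = [5,8] − [4,8] + [4,5],
  ∂[1,2,9] = [2,9] − [1,9] + [1,2].
The 27×18 boundary matrix has rank 18 and Smith normal form diag(1,1,1,1,1,1,1,1,1,1,1,1,1,1,1,1,1,2).

Reading off H_k = ker ∂_k / im ∂_{k+1}:

  H_0: rank C_0 − rank ∂_1 = 9 − 8 = 1, and the invariant factors of ∂_1 are all 1, so H_0 ≅ Z.
  H_1: rank ker ∂_1 − rank ∂_2 = (27 − 8) − 18 = 1, and ∂_2 has invariant factor 2 > 1, so H_1 ≅ Z ⊕ Z/2.
  H_2: rank ker ∂_2 − rank ∂_3 = (18 − 18) − 0 = 0, and there is no ∂_3, so H_2 ≅ 0.

Hence the Betti numbers are b_0 = 1, b_1 = 1, b_2 = 0.

b_0 = 1, b_1 = 1, b_2 = 0.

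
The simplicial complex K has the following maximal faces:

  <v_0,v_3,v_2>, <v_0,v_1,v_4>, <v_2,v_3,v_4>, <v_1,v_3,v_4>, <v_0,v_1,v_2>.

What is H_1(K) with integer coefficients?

H_1 = Z.

Take the total order v_0 < v_1 < v_2 < v_3 < v_4 on the vertex set. Then K (dimension 2) consists of the simplices:

  0-simplices (5): [v_0], [v_1], [v_2], [v_3], [v_4]
  1-simplices (10): [v_0,v_1], [v_0,v_2], [v_0,v_3], [v_0,v_4], [v_1,v_2], [v_1,v_3], [v_1,v_4], [v_2,v_3], [v_2,v_4], [v_3,v_4]
  2-simplices (5): [v_0,v_1,v_2], [v_0,v_1,v_4], [v_0,v_2,v_3], [v_1,v_3,v_4], [v_2,v_3,v_4]

giving chain groups C_0 ≅ Z^5, C_1 ≅ Z^10, C_2 ≅ Z^5.

∂_1: C_1 → C_0 sends each edge [p,q] (with p < q) to q − p. For instance
  ∂[v_0,v_3] = [v_3] − [v_0].
As a 5×10 matrix over Z this has rank 4, with invariant factors (1,1,1,1).

Boundary ∂_2: C_2 → C_1 maps a triangle to the signed sum of its edges. For instance
  ∂[v_1,v_3,v_4] = [v_3,v_4] − [v_1,v_4] + [v_1,v_3],
  ∂[v_0,v_1,v_2] = [v_1,v_2] − [v_0,v_2] + [v_0,v_1].
As a 10×5 matrix over Z this has rank 5, with invariant factors (1,1,1,1,1).

Now H_k = ker ∂_k / im ∂_{k+1}, so:

  H_1: rank ker ∂_1 − rank ∂_2 = (10 − 4) − 5 = 1, and the invariant factors of ∂_2 are all 1, so H_1 = Z.

(K is a triangulation of the Möbius band.)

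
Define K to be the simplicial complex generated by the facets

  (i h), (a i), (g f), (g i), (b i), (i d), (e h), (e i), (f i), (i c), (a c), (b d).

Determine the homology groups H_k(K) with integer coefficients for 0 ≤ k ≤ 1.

Take the total order a < b < c < d < e < f < g < h < i on the vertex set. Then K (dimension 1) consists of the simplices:

  0-simplices (9): a, b, c, d, e, f, g, h, i
  1-simplices (12): ac, ai, bd, bi, ci, di, eh, ei, fg, fi, gi, hi

Hence C_0 ≅ Z^9, C_1 ≅ Z^12.

∂_1: C_1 → C_0 sends each edge [p,q] (with p < q) to q − p. For instance
  ∂di = i − d.
The 9×12 boundary matrix has rank 8 and Smith normal form diag(1,1,1,1,1,1,1,1).

Reading off H_k = ker ∂_k / im ∂_{k+1}:

  H_0: rank C_0 − rank ∂_1 = 9 − 8 = 1, and the invariant factors of ∂_1 are all 1, so H_0 = Z.
  H_1: rank ker ∂_1 − rank ∂_2 = (12 − 8) − 0 = 4, and there is no ∂_2, so H_1 = Z^4.

As a check, the Euler characteristic is 9 − 12 = -3, which agrees with 1 − 4 = -3.

H_0 = Z,  H_1 = Z^4.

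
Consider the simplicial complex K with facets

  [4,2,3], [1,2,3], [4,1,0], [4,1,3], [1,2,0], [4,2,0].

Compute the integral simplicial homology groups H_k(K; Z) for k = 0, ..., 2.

H_0 ≅ Z,  H_1 = 0,  H_2 ≅ Z.

Order the vertices as 0 < 1 < 2 < 3 < 4. Listing each simplex with vertices in this order, K has dimension 2 with simplices:

  0-simplices (5): [0], [1], [2], [3], [4]
  1-simplices (9): [0,1], [0,2], [0,4], [1,2], [1,3], [1,4], [2,3], [2,4], [3,4]
  2-simplices (6): [0,1,2], [0,1,4], [0,2,4], [1,2,3], [1,3,4], [2,3,4]

so the chain groups are C_0 ≅ Z^5, C_1 ≅ Z^9, C_2 ≅ Z^6.

Boundary ∂_1: C_1 → C_0 maps an edge to its endpoints' difference, ∂[p,q] = q − p. For instance
  ∂[1,3] = [3] − [1].
As a 5×9 matrix over Z this has rank 4, with invariant factors (1,1,1,1).

∂_2: C_2 → C_1 acts by ∂[p,q,r] = [q,r] − [p,r] + [p,q]. For instance
  ∂[0,1,2] = [1,2] − [0,2] + [0,1],
  ∂[1,2,3] = [2,3] − [1,3] + [1,2].
This gives a 9×6 integer matrix of rank 5; reducing to Smith normal form yields diagonal entries (1,1,1,1,1).

Computing H_k = (kernel of ∂_k) / (image of ∂_{k+1}):

  H_0: rank C_0 − rank ∂_1 = 5 − 4 = 1, and the invariant factors of ∂_1 are all 1, so H_0 ≅ Z.
  H_1: rank ker ∂_1 − rank ∂_2 = (9 − 4) − 5 = 0, and the invariant factors of ∂_2 are all 1, so H_1 ≅ 0.
  H_2: rank ker ∂_2 − rank ∂_3 = (6 − 5) − 0 = 1, and there is no ∂_3, so H_2 ≅ Z.

As a check, the Euler characteristic is 5 − 9 + 6 = 2, which agrees with 1 − 0 + 1 = 2.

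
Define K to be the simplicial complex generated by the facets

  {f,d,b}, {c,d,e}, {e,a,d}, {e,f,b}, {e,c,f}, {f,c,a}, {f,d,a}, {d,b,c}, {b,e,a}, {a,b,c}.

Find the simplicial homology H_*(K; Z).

We work with the vertex ordering a < b < c < d < e < f. The simplices of K, each written with vertices in increasing order, are:

  0-simplices (6): a, b, c, d, e, f
  1-simplices (15): ab, ac, ad, ae, af, bc, bd, be, bf, cd, ce, cf, de, df, ef
  2-simplices (10): abc, abe, acf, ade, adf, bcd, bdf, bef, cde, cef

so the chain groups are C_0 ≅ Z^6, C_1 ≅ Z^15, C_2 ≅ Z^10.

Boundary ∂_1: C_1 → C_0 sends each edge [p,q] (with p < q) to q − p. For instance
  ∂ad = d − a.
This gives a 6×15 integer matrix of rank 5; reducing to Smith normal form yields diagonal entries (1,1,1,1,1).

∂_2: C_2 → C_1 sends each 2-simplex [p,q,r] to [q,r] − [p,r] + [p,q]. For instance
  ∂ade = de − ae + ad,
  ∂cef = ef − cf + ce.
The 15×10 boundary matrix has rank 10 and Smith normal form diag(1,1,1,1,1,1,1,1,1,2).

Reading off H_k = ker ∂_k / im ∂_{k+1}:

  H_0: rank C_0 − rank ∂_1 = 6 − 5 = 1, and the invariant factors of ∂_1 are all 1, so H_0 ≅ Z.
  H_1: rank ker ∂_1 − rank ∂_2 = (15 − 5) − 10 = 0, and ∂_2 has invariant factor 2 > 1, so H_1 ≅ Z/2.
  H_2: rank ker ∂_2 − rank ∂_3 = (10 − 10) − 0 = 0, and there is no ∂_3, so H_2 ≅ 0.

(K is a triangulation of the real projective plane RP^2.)

H_0 = Z,  H_1 = Z/2,  H_2 = 0.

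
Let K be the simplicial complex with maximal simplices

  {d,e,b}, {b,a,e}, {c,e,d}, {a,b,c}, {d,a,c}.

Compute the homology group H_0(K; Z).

Take the total order a < b < c < d < e on the vertex set. Then K (dimension 2) consists of the simplices:

  0-simplices (5): a, b, c, d, e
  1-simplices (10): ab, ac, ad, ae, bc, bd, be, cd, ce, de
  2-simplices (5): abc, abe, acd, bde, cde

giving chain groups C_0 ≅ Z^5, C_1 ≅ Z^10, C_2 ≅ Z^5.

Boundary ∂_1: C_1 → C_0 maps an edge to its endpoints' difference, ∂[p,q] = q − p. For instance
  ∂ae = e − a.
The 5×10 boundary matrix has rank 4 and Smith normal form diag(1,1,1,1).

∂_2: C_2 → C_1 sends each 2-simplex [p,q,r] to [q,r] − [p,r] + [p,q]. For instance
  ∂acd = cd − ad + ac,
  ∂abe = be − ae + ab.
As a 10×5 matrix over Z this has rank 5, with invariant factors (1,1,1,1,1).

Reading off H_k = ker ∂_k / im ∂_{k+1}:

  H_0: rank C_0 − rank ∂_1 = 5 − 4 = 1, and the invariant factors of ∂_1 are all 1, so H_0 ≅ Z.

(K is a triangulation of the Möbius band.)

H_0 ≅ Z.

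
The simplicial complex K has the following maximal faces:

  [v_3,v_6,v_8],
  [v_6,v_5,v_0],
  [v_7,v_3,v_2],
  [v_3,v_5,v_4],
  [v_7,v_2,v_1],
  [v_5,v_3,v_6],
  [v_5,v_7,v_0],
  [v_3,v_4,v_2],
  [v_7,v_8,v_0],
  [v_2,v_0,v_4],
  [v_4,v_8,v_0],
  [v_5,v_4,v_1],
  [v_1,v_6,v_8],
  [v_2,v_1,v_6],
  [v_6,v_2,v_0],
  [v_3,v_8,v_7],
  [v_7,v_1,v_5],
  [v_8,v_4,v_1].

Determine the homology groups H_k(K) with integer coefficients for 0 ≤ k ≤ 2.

H_0 ≅ Z,  H_1 ≅ Z^2,  H_2 ≅ Z.

Fix the vertex order v_0 < v_1 < v_2 < v_3 < v_4 < v_5 < v_6 < v_7 < v_8 and write every simplex with vertices in increasing order. Then dim K = 2 and the simplices of K are:

  0-simplices (9): [v_0], [v_1], [v_2], [v_3], [v_4], [v_5], [v_6], [v_7], [v_8]
  1-simplices (27): (27 of them)
  2-simplices (18): (18 of them)

Hence C_0 ≅ Z^9, C_1 ≅ Z^27, C_2 ≅ Z^18.

The boundary map ∂_1: C_1 → C_0 maps an edge to its endpoints' difference, ∂[p,q] = q − p. For instance
  ∂[v_0,v_6] = [v_6] − [v_0].
The 9×27 boundary matrix has rank 8 and Smith normal form diag(1,1,1,1,1,1,1,1).

The boundary map ∂_2: C_2 → C_1 sends each 2-simplex [p,q,r] to [q,r] − [p,r] + [p,q]. For instance
  ∂[v_3,v_6,v_8] = [v_6,v_8] − [v_3,v_8] + [v_3,v_6],
  ∂[v_0,v_5,v_7] = [v_5,v_7] − [v_0,v_7] + [v_0,v_5].
As a 27×18 matrix over Z this has rank 17, with invariant factors (1,1,1,1,1,1,1,1,1,1,1,1,1,1,1,1,1).

From H_k ≅ ker(∂_k) / im(∂_{k+1}) we obtain:

  H_0: rank C_0 − rank ∂_1 = 9 − 8 = 1, and the invariant factors of ∂_1 are all 1, so H_0 ≅ Z.
  H_1: rank ker ∂_1 − rank ∂_2 = (27 − 8) − 17 = 2, and the invariant factors of ∂_2 are all 1, so H_1 ≅ Z^2.
  H_2: rank ker ∂_2 − rank ∂_3 = (18 − 17) − 0 = 1, and there is no ∂_3, so H_2 ≅ Z.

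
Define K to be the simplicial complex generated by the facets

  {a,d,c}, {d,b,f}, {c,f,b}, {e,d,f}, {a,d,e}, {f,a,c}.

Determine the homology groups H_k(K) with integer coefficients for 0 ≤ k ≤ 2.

Take the total order a < b < c < d < e < f on the vertex set. Then K (dimension 2) consists of the simplices:

  0-simplices (6): a, b, c, d, e, f
  1-simplices (12): ac, ad, ae, af, bc, bd, bf, cd, cf, de, df, ef
  2-simplices (6): acd, acf, ade, bcf, bdf, def

so the chain groups are C_0 ≅ Z^6, C_1 ≅ Z^12, C_2 ≅ Z^6.

The boundary map ∂_1: C_1 → C_0 sends each edge [p,q] (with p < q) to q − p.
As a 6×12 matrix over Z this has rank 5, with invariant factors (1,1,1,1,1).

The boundary map ∂_2: C_2 → C_1 maps a triangle to the signed sum of its edges. For instance
  ∂ade = de − ae + ad,
  ∂acd = cd − ad + ac.
As a 12×6 matrix over Z this has rank 6, with invariant factors (1,1,1,1,1,1).

From H_k ≅ ker(∂_k) / im(∂_{k+1}) we obtain:

  H_0: rank C_0 − rank ∂_1 = 6 − 5 = 1, and the invariant factors of ∂_1 are all 1, so H_0 ≅ Z.
  H_1: rank ker ∂_1 − rank ∂_2 = (12 − 5) − 6 = 1, and the invariant factors of ∂_2 are all 1, so H_1 ≅ Z.
  H_2: rank ker ∂_2 − rank ∂_3 = (6 − 6) − 0 = 0, and there is no ∂_3, so H_2 ≅ 0.

H_0 = Z,  H_1 = Z,  H_2 = 0.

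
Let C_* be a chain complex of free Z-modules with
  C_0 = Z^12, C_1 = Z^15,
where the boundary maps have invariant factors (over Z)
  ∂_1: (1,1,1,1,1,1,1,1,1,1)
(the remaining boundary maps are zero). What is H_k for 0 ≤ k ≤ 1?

H_0: b_0 = 12 − 0 − 10 = 2; torsion from ∂_1 factors > 1: none. So H_0 = Z^2.
H_1: b_1 = 15 − 10 − 0 = 5; torsion from ∂_2 factors > 1: none. So H_1 = Z^5.

H_0 = Z^2,  H_1 = Z^5.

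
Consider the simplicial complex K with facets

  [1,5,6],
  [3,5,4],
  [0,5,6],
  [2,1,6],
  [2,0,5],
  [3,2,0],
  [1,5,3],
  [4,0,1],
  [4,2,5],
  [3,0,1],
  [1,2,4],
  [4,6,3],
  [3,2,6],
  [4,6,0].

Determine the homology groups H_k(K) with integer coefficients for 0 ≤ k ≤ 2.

Order the vertices as 0 < 1 < 2 < 3 < 4 < 5 < 6. Listing each simplex with vertices in this order, K has dimension 2 with simplices:

  0-simplices (7): [0], [1], [2], [3], [4], [5], [6]
  1-simplices (21): [0,1], [0,2], [0,3], [0,4], [0,5], [0,6], [1,2], [1,3], [1,4], [1,5], [1,6], [2,3], [2,4], [2,5], [2,6], [3,4], [3,5], [3,6], [4,5], [4,6], [5,6]
  2-simplices (14): [0,1,3], [0,1,4], [0,2,3], [0,2,5], [0,4,6], [0,5,6], [1,2,4], [1,2,6], [1,3,5], [1,5,6], [2,3,6], [2,4,5], [3,4,5], [3,4,6]

so the chain groups are C_0 ≅ Z^7, C_1 ≅ Z^21, C_2 ≅ Z^14.

Boundary ∂_1: C_1 → C_0 maps an edge to its endpoints' difference, ∂[p,q] = q − p. For instance
  ∂[2,3] = [3] − [2].
The 7×21 boundary matrix has rank 6 and Smith normal form diag(1,1,1,1,1,1).

Boundary ∂_2: C_2 → C_1 maps a triangle to the signed sum of its edges. For instance
  ∂[3,4,5] = [4,5] − [3,5] + [3,4],
  ∂[0,4,6] = [4,6] − [0,6] + [0,4].
This gives a 21×14 integer matrix of rank 13; reducing to Smith normal form yields diagonal entries (1,1,1,1,1,1,1,1,1,1,1,1,1).

Reading off H_k = ker ∂_k / im ∂_{k+1}:

  H_0: rank C_0 − rank ∂_1 = 7 − 6 = 1, and the invariant factors of ∂_1 are all 1, so H_0 = Z.
  H_1: rank ker ∂_1 − rank ∂_2 = (21 − 6) − 13 = 2, and the invariant factors of ∂_2 are all 1, so H_1 = Z^2.
  H_2: rank ker ∂_2 − rank ∂_3 = (14 − 13) − 0 = 1, and there is no ∂_3, so H_2 = Z.

As a check, the Euler characteristic is 7 − 21 + 14 = 0, which agrees with 1 − 2 + 1 = 0.

H_0 ≅ Z,  H_1 ≅ Z^2,  H_2 ≅ Z.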